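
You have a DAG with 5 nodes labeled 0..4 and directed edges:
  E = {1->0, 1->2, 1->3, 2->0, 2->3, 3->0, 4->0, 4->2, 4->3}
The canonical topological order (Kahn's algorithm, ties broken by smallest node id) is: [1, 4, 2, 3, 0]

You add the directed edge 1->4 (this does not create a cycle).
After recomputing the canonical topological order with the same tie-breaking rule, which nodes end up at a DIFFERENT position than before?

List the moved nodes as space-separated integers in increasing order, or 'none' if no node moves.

Old toposort: [1, 4, 2, 3, 0]
Added edge 1->4
Recompute Kahn (smallest-id tiebreak):
  initial in-degrees: [4, 0, 2, 3, 1]
  ready (indeg=0): [1]
  pop 1: indeg[0]->3; indeg[2]->1; indeg[3]->2; indeg[4]->0 | ready=[4] | order so far=[1]
  pop 4: indeg[0]->2; indeg[2]->0; indeg[3]->1 | ready=[2] | order so far=[1, 4]
  pop 2: indeg[0]->1; indeg[3]->0 | ready=[3] | order so far=[1, 4, 2]
  pop 3: indeg[0]->0 | ready=[0] | order so far=[1, 4, 2, 3]
  pop 0: no out-edges | ready=[] | order so far=[1, 4, 2, 3, 0]
New canonical toposort: [1, 4, 2, 3, 0]
Compare positions:
  Node 0: index 4 -> 4 (same)
  Node 1: index 0 -> 0 (same)
  Node 2: index 2 -> 2 (same)
  Node 3: index 3 -> 3 (same)
  Node 4: index 1 -> 1 (same)
Nodes that changed position: none

Answer: none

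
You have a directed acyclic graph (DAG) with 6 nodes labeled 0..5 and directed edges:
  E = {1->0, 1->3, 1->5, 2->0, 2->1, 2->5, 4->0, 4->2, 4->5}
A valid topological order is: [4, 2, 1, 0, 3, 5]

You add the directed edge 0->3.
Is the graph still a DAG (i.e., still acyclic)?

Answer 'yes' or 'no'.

Given toposort: [4, 2, 1, 0, 3, 5]
Position of 0: index 3; position of 3: index 4
New edge 0->3: forward
Forward edge: respects the existing order. Still a DAG, same toposort still valid.
Still a DAG? yes

Answer: yes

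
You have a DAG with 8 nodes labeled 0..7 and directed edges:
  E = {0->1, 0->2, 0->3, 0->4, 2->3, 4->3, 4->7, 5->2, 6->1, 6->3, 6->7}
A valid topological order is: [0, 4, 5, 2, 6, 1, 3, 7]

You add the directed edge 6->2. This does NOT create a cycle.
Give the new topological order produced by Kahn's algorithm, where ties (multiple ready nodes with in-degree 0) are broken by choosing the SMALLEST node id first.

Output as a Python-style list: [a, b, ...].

Answer: [0, 4, 5, 6, 1, 2, 3, 7]

Derivation:
Old toposort: [0, 4, 5, 2, 6, 1, 3, 7]
Added edge: 6->2
Position of 6 (4) > position of 2 (3). Must reorder: 6 must now come before 2.
Run Kahn's algorithm (break ties by smallest node id):
  initial in-degrees: [0, 2, 3, 4, 1, 0, 0, 2]
  ready (indeg=0): [0, 5, 6]
  pop 0: indeg[1]->1; indeg[2]->2; indeg[3]->3; indeg[4]->0 | ready=[4, 5, 6] | order so far=[0]
  pop 4: indeg[3]->2; indeg[7]->1 | ready=[5, 6] | order so far=[0, 4]
  pop 5: indeg[2]->1 | ready=[6] | order so far=[0, 4, 5]
  pop 6: indeg[1]->0; indeg[2]->0; indeg[3]->1; indeg[7]->0 | ready=[1, 2, 7] | order so far=[0, 4, 5, 6]
  pop 1: no out-edges | ready=[2, 7] | order so far=[0, 4, 5, 6, 1]
  pop 2: indeg[3]->0 | ready=[3, 7] | order so far=[0, 4, 5, 6, 1, 2]
  pop 3: no out-edges | ready=[7] | order so far=[0, 4, 5, 6, 1, 2, 3]
  pop 7: no out-edges | ready=[] | order so far=[0, 4, 5, 6, 1, 2, 3, 7]
  Result: [0, 4, 5, 6, 1, 2, 3, 7]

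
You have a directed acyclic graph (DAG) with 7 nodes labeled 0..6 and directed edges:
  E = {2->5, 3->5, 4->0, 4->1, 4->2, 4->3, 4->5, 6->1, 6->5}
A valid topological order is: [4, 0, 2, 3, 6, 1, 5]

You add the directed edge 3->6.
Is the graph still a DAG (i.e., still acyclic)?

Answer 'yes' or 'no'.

Answer: yes

Derivation:
Given toposort: [4, 0, 2, 3, 6, 1, 5]
Position of 3: index 3; position of 6: index 4
New edge 3->6: forward
Forward edge: respects the existing order. Still a DAG, same toposort still valid.
Still a DAG? yes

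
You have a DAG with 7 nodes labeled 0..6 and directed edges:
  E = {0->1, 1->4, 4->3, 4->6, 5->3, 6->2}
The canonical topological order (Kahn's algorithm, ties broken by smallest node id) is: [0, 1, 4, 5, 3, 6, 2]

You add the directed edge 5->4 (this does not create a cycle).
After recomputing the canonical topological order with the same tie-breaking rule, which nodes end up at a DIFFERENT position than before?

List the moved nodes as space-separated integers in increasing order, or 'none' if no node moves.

Old toposort: [0, 1, 4, 5, 3, 6, 2]
Added edge 5->4
Recompute Kahn (smallest-id tiebreak):
  initial in-degrees: [0, 1, 1, 2, 2, 0, 1]
  ready (indeg=0): [0, 5]
  pop 0: indeg[1]->0 | ready=[1, 5] | order so far=[0]
  pop 1: indeg[4]->1 | ready=[5] | order so far=[0, 1]
  pop 5: indeg[3]->1; indeg[4]->0 | ready=[4] | order so far=[0, 1, 5]
  pop 4: indeg[3]->0; indeg[6]->0 | ready=[3, 6] | order so far=[0, 1, 5, 4]
  pop 3: no out-edges | ready=[6] | order so far=[0, 1, 5, 4, 3]
  pop 6: indeg[2]->0 | ready=[2] | order so far=[0, 1, 5, 4, 3, 6]
  pop 2: no out-edges | ready=[] | order so far=[0, 1, 5, 4, 3, 6, 2]
New canonical toposort: [0, 1, 5, 4, 3, 6, 2]
Compare positions:
  Node 0: index 0 -> 0 (same)
  Node 1: index 1 -> 1 (same)
  Node 2: index 6 -> 6 (same)
  Node 3: index 4 -> 4 (same)
  Node 4: index 2 -> 3 (moved)
  Node 5: index 3 -> 2 (moved)
  Node 6: index 5 -> 5 (same)
Nodes that changed position: 4 5

Answer: 4 5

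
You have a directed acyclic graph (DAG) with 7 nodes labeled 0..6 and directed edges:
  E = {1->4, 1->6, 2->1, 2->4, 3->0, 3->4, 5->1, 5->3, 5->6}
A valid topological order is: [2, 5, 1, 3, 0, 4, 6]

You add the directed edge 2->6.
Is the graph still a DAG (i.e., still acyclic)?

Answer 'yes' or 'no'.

Given toposort: [2, 5, 1, 3, 0, 4, 6]
Position of 2: index 0; position of 6: index 6
New edge 2->6: forward
Forward edge: respects the existing order. Still a DAG, same toposort still valid.
Still a DAG? yes

Answer: yes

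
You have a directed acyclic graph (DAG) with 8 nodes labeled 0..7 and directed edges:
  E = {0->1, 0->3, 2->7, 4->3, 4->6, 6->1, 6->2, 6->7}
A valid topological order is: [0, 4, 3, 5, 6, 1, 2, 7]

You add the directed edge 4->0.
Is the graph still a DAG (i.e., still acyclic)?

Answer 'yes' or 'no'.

Answer: yes

Derivation:
Given toposort: [0, 4, 3, 5, 6, 1, 2, 7]
Position of 4: index 1; position of 0: index 0
New edge 4->0: backward (u after v in old order)
Backward edge: old toposort is now invalid. Check if this creates a cycle.
Does 0 already reach 4? Reachable from 0: [0, 1, 3]. NO -> still a DAG (reorder needed).
Still a DAG? yes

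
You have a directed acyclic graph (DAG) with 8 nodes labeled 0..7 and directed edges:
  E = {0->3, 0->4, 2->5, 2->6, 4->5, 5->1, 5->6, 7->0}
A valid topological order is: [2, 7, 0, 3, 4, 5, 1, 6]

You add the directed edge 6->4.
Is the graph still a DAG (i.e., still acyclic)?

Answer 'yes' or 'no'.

Given toposort: [2, 7, 0, 3, 4, 5, 1, 6]
Position of 6: index 7; position of 4: index 4
New edge 6->4: backward (u after v in old order)
Backward edge: old toposort is now invalid. Check if this creates a cycle.
Does 4 already reach 6? Reachable from 4: [1, 4, 5, 6]. YES -> cycle!
Still a DAG? no

Answer: no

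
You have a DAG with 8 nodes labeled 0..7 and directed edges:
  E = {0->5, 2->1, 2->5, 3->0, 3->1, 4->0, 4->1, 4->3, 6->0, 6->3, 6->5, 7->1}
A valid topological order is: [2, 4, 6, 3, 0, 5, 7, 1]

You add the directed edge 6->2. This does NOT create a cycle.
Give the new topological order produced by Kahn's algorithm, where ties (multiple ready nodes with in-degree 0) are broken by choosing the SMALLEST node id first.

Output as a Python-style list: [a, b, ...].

Answer: [4, 6, 2, 3, 0, 5, 7, 1]

Derivation:
Old toposort: [2, 4, 6, 3, 0, 5, 7, 1]
Added edge: 6->2
Position of 6 (2) > position of 2 (0). Must reorder: 6 must now come before 2.
Run Kahn's algorithm (break ties by smallest node id):
  initial in-degrees: [3, 4, 1, 2, 0, 3, 0, 0]
  ready (indeg=0): [4, 6, 7]
  pop 4: indeg[0]->2; indeg[1]->3; indeg[3]->1 | ready=[6, 7] | order so far=[4]
  pop 6: indeg[0]->1; indeg[2]->0; indeg[3]->0; indeg[5]->2 | ready=[2, 3, 7] | order so far=[4, 6]
  pop 2: indeg[1]->2; indeg[5]->1 | ready=[3, 7] | order so far=[4, 6, 2]
  pop 3: indeg[0]->0; indeg[1]->1 | ready=[0, 7] | order so far=[4, 6, 2, 3]
  pop 0: indeg[5]->0 | ready=[5, 7] | order so far=[4, 6, 2, 3, 0]
  pop 5: no out-edges | ready=[7] | order so far=[4, 6, 2, 3, 0, 5]
  pop 7: indeg[1]->0 | ready=[1] | order so far=[4, 6, 2, 3, 0, 5, 7]
  pop 1: no out-edges | ready=[] | order so far=[4, 6, 2, 3, 0, 5, 7, 1]
  Result: [4, 6, 2, 3, 0, 5, 7, 1]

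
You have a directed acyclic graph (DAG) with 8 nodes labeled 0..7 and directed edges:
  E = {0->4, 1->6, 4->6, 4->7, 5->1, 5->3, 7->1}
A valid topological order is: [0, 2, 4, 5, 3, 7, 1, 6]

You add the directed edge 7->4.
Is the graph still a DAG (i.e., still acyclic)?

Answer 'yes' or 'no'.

Answer: no

Derivation:
Given toposort: [0, 2, 4, 5, 3, 7, 1, 6]
Position of 7: index 5; position of 4: index 2
New edge 7->4: backward (u after v in old order)
Backward edge: old toposort is now invalid. Check if this creates a cycle.
Does 4 already reach 7? Reachable from 4: [1, 4, 6, 7]. YES -> cycle!
Still a DAG? no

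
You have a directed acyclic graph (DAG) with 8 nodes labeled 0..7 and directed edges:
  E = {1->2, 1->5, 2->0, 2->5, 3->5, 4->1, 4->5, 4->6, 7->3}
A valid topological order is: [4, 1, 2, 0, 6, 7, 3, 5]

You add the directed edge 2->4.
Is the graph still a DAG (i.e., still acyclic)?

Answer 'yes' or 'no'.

Answer: no

Derivation:
Given toposort: [4, 1, 2, 0, 6, 7, 3, 5]
Position of 2: index 2; position of 4: index 0
New edge 2->4: backward (u after v in old order)
Backward edge: old toposort is now invalid. Check if this creates a cycle.
Does 4 already reach 2? Reachable from 4: [0, 1, 2, 4, 5, 6]. YES -> cycle!
Still a DAG? no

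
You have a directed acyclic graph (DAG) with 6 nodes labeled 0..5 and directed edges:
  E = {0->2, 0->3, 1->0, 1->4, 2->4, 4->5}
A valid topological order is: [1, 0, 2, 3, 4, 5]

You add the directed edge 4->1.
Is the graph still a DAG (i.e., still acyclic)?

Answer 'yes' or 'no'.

Given toposort: [1, 0, 2, 3, 4, 5]
Position of 4: index 4; position of 1: index 0
New edge 4->1: backward (u after v in old order)
Backward edge: old toposort is now invalid. Check if this creates a cycle.
Does 1 already reach 4? Reachable from 1: [0, 1, 2, 3, 4, 5]. YES -> cycle!
Still a DAG? no

Answer: no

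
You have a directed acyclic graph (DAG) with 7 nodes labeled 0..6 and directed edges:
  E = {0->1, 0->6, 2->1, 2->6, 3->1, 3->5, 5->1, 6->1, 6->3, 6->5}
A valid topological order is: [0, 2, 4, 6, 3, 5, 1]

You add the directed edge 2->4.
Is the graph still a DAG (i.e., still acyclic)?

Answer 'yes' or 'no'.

Given toposort: [0, 2, 4, 6, 3, 5, 1]
Position of 2: index 1; position of 4: index 2
New edge 2->4: forward
Forward edge: respects the existing order. Still a DAG, same toposort still valid.
Still a DAG? yes

Answer: yes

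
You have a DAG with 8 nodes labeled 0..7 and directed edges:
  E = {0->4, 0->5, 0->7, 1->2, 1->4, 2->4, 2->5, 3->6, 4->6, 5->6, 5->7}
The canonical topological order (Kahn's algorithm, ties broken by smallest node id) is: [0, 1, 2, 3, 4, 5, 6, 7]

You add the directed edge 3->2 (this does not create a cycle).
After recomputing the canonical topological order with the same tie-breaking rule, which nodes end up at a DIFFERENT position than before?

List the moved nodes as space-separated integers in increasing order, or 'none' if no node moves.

Old toposort: [0, 1, 2, 3, 4, 5, 6, 7]
Added edge 3->2
Recompute Kahn (smallest-id tiebreak):
  initial in-degrees: [0, 0, 2, 0, 3, 2, 3, 2]
  ready (indeg=0): [0, 1, 3]
  pop 0: indeg[4]->2; indeg[5]->1; indeg[7]->1 | ready=[1, 3] | order so far=[0]
  pop 1: indeg[2]->1; indeg[4]->1 | ready=[3] | order so far=[0, 1]
  pop 3: indeg[2]->0; indeg[6]->2 | ready=[2] | order so far=[0, 1, 3]
  pop 2: indeg[4]->0; indeg[5]->0 | ready=[4, 5] | order so far=[0, 1, 3, 2]
  pop 4: indeg[6]->1 | ready=[5] | order so far=[0, 1, 3, 2, 4]
  pop 5: indeg[6]->0; indeg[7]->0 | ready=[6, 7] | order so far=[0, 1, 3, 2, 4, 5]
  pop 6: no out-edges | ready=[7] | order so far=[0, 1, 3, 2, 4, 5, 6]
  pop 7: no out-edges | ready=[] | order so far=[0, 1, 3, 2, 4, 5, 6, 7]
New canonical toposort: [0, 1, 3, 2, 4, 5, 6, 7]
Compare positions:
  Node 0: index 0 -> 0 (same)
  Node 1: index 1 -> 1 (same)
  Node 2: index 2 -> 3 (moved)
  Node 3: index 3 -> 2 (moved)
  Node 4: index 4 -> 4 (same)
  Node 5: index 5 -> 5 (same)
  Node 6: index 6 -> 6 (same)
  Node 7: index 7 -> 7 (same)
Nodes that changed position: 2 3

Answer: 2 3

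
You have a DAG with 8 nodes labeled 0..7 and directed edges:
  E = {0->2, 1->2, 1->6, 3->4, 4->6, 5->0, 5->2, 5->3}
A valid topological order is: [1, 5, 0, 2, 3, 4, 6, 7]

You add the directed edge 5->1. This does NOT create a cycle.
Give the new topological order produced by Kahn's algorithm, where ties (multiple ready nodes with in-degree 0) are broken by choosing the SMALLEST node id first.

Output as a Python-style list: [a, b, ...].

Old toposort: [1, 5, 0, 2, 3, 4, 6, 7]
Added edge: 5->1
Position of 5 (1) > position of 1 (0). Must reorder: 5 must now come before 1.
Run Kahn's algorithm (break ties by smallest node id):
  initial in-degrees: [1, 1, 3, 1, 1, 0, 2, 0]
  ready (indeg=0): [5, 7]
  pop 5: indeg[0]->0; indeg[1]->0; indeg[2]->2; indeg[3]->0 | ready=[0, 1, 3, 7] | order so far=[5]
  pop 0: indeg[2]->1 | ready=[1, 3, 7] | order so far=[5, 0]
  pop 1: indeg[2]->0; indeg[6]->1 | ready=[2, 3, 7] | order so far=[5, 0, 1]
  pop 2: no out-edges | ready=[3, 7] | order so far=[5, 0, 1, 2]
  pop 3: indeg[4]->0 | ready=[4, 7] | order so far=[5, 0, 1, 2, 3]
  pop 4: indeg[6]->0 | ready=[6, 7] | order so far=[5, 0, 1, 2, 3, 4]
  pop 6: no out-edges | ready=[7] | order so far=[5, 0, 1, 2, 3, 4, 6]
  pop 7: no out-edges | ready=[] | order so far=[5, 0, 1, 2, 3, 4, 6, 7]
  Result: [5, 0, 1, 2, 3, 4, 6, 7]

Answer: [5, 0, 1, 2, 3, 4, 6, 7]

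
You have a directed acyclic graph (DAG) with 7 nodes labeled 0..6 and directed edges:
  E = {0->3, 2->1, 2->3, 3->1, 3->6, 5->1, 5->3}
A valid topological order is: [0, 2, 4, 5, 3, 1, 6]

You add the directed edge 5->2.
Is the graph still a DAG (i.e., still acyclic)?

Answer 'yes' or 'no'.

Given toposort: [0, 2, 4, 5, 3, 1, 6]
Position of 5: index 3; position of 2: index 1
New edge 5->2: backward (u after v in old order)
Backward edge: old toposort is now invalid. Check if this creates a cycle.
Does 2 already reach 5? Reachable from 2: [1, 2, 3, 6]. NO -> still a DAG (reorder needed).
Still a DAG? yes

Answer: yes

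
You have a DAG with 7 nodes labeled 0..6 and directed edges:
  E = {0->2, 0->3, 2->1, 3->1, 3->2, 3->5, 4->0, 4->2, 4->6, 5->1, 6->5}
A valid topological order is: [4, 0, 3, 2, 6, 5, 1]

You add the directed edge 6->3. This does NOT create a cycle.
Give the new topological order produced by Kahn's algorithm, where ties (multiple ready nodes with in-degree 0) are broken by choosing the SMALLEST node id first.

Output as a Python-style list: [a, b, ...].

Answer: [4, 0, 6, 3, 2, 5, 1]

Derivation:
Old toposort: [4, 0, 3, 2, 6, 5, 1]
Added edge: 6->3
Position of 6 (4) > position of 3 (2). Must reorder: 6 must now come before 3.
Run Kahn's algorithm (break ties by smallest node id):
  initial in-degrees: [1, 3, 3, 2, 0, 2, 1]
  ready (indeg=0): [4]
  pop 4: indeg[0]->0; indeg[2]->2; indeg[6]->0 | ready=[0, 6] | order so far=[4]
  pop 0: indeg[2]->1; indeg[3]->1 | ready=[6] | order so far=[4, 0]
  pop 6: indeg[3]->0; indeg[5]->1 | ready=[3] | order so far=[4, 0, 6]
  pop 3: indeg[1]->2; indeg[2]->0; indeg[5]->0 | ready=[2, 5] | order so far=[4, 0, 6, 3]
  pop 2: indeg[1]->1 | ready=[5] | order so far=[4, 0, 6, 3, 2]
  pop 5: indeg[1]->0 | ready=[1] | order so far=[4, 0, 6, 3, 2, 5]
  pop 1: no out-edges | ready=[] | order so far=[4, 0, 6, 3, 2, 5, 1]
  Result: [4, 0, 6, 3, 2, 5, 1]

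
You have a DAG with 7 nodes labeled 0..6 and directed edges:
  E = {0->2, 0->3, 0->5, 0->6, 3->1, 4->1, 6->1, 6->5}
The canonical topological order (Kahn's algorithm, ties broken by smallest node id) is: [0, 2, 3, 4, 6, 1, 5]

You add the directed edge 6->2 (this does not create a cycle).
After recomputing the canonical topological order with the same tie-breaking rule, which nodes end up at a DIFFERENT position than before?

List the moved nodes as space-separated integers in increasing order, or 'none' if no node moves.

Old toposort: [0, 2, 3, 4, 6, 1, 5]
Added edge 6->2
Recompute Kahn (smallest-id tiebreak):
  initial in-degrees: [0, 3, 2, 1, 0, 2, 1]
  ready (indeg=0): [0, 4]
  pop 0: indeg[2]->1; indeg[3]->0; indeg[5]->1; indeg[6]->0 | ready=[3, 4, 6] | order so far=[0]
  pop 3: indeg[1]->2 | ready=[4, 6] | order so far=[0, 3]
  pop 4: indeg[1]->1 | ready=[6] | order so far=[0, 3, 4]
  pop 6: indeg[1]->0; indeg[2]->0; indeg[5]->0 | ready=[1, 2, 5] | order so far=[0, 3, 4, 6]
  pop 1: no out-edges | ready=[2, 5] | order so far=[0, 3, 4, 6, 1]
  pop 2: no out-edges | ready=[5] | order so far=[0, 3, 4, 6, 1, 2]
  pop 5: no out-edges | ready=[] | order so far=[0, 3, 4, 6, 1, 2, 5]
New canonical toposort: [0, 3, 4, 6, 1, 2, 5]
Compare positions:
  Node 0: index 0 -> 0 (same)
  Node 1: index 5 -> 4 (moved)
  Node 2: index 1 -> 5 (moved)
  Node 3: index 2 -> 1 (moved)
  Node 4: index 3 -> 2 (moved)
  Node 5: index 6 -> 6 (same)
  Node 6: index 4 -> 3 (moved)
Nodes that changed position: 1 2 3 4 6

Answer: 1 2 3 4 6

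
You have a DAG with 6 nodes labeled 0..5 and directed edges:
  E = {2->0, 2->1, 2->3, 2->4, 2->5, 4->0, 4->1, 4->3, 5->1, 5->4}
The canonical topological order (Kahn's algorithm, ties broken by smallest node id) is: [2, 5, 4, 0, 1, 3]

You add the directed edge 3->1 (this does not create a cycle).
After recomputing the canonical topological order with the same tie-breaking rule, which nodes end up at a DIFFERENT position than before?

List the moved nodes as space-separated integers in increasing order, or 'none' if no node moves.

Old toposort: [2, 5, 4, 0, 1, 3]
Added edge 3->1
Recompute Kahn (smallest-id tiebreak):
  initial in-degrees: [2, 4, 0, 2, 2, 1]
  ready (indeg=0): [2]
  pop 2: indeg[0]->1; indeg[1]->3; indeg[3]->1; indeg[4]->1; indeg[5]->0 | ready=[5] | order so far=[2]
  pop 5: indeg[1]->2; indeg[4]->0 | ready=[4] | order so far=[2, 5]
  pop 4: indeg[0]->0; indeg[1]->1; indeg[3]->0 | ready=[0, 3] | order so far=[2, 5, 4]
  pop 0: no out-edges | ready=[3] | order so far=[2, 5, 4, 0]
  pop 3: indeg[1]->0 | ready=[1] | order so far=[2, 5, 4, 0, 3]
  pop 1: no out-edges | ready=[] | order so far=[2, 5, 4, 0, 3, 1]
New canonical toposort: [2, 5, 4, 0, 3, 1]
Compare positions:
  Node 0: index 3 -> 3 (same)
  Node 1: index 4 -> 5 (moved)
  Node 2: index 0 -> 0 (same)
  Node 3: index 5 -> 4 (moved)
  Node 4: index 2 -> 2 (same)
  Node 5: index 1 -> 1 (same)
Nodes that changed position: 1 3

Answer: 1 3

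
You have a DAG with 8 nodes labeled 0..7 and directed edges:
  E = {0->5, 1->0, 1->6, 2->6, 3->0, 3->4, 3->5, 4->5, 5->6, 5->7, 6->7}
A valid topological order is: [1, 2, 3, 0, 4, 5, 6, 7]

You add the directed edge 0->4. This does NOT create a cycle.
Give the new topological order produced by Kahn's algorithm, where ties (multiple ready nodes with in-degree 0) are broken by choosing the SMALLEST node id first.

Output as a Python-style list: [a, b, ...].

Answer: [1, 2, 3, 0, 4, 5, 6, 7]

Derivation:
Old toposort: [1, 2, 3, 0, 4, 5, 6, 7]
Added edge: 0->4
Position of 0 (3) < position of 4 (4). Old order still valid.
Run Kahn's algorithm (break ties by smallest node id):
  initial in-degrees: [2, 0, 0, 0, 2, 3, 3, 2]
  ready (indeg=0): [1, 2, 3]
  pop 1: indeg[0]->1; indeg[6]->2 | ready=[2, 3] | order so far=[1]
  pop 2: indeg[6]->1 | ready=[3] | order so far=[1, 2]
  pop 3: indeg[0]->0; indeg[4]->1; indeg[5]->2 | ready=[0] | order so far=[1, 2, 3]
  pop 0: indeg[4]->0; indeg[5]->1 | ready=[4] | order so far=[1, 2, 3, 0]
  pop 4: indeg[5]->0 | ready=[5] | order so far=[1, 2, 3, 0, 4]
  pop 5: indeg[6]->0; indeg[7]->1 | ready=[6] | order so far=[1, 2, 3, 0, 4, 5]
  pop 6: indeg[7]->0 | ready=[7] | order so far=[1, 2, 3, 0, 4, 5, 6]
  pop 7: no out-edges | ready=[] | order so far=[1, 2, 3, 0, 4, 5, 6, 7]
  Result: [1, 2, 3, 0, 4, 5, 6, 7]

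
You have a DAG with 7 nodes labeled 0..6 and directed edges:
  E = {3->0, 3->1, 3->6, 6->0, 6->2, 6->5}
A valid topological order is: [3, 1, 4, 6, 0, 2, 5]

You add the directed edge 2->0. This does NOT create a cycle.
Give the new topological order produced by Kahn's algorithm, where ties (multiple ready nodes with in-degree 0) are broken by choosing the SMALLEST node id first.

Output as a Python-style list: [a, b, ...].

Answer: [3, 1, 4, 6, 2, 0, 5]

Derivation:
Old toposort: [3, 1, 4, 6, 0, 2, 5]
Added edge: 2->0
Position of 2 (5) > position of 0 (4). Must reorder: 2 must now come before 0.
Run Kahn's algorithm (break ties by smallest node id):
  initial in-degrees: [3, 1, 1, 0, 0, 1, 1]
  ready (indeg=0): [3, 4]
  pop 3: indeg[0]->2; indeg[1]->0; indeg[6]->0 | ready=[1, 4, 6] | order so far=[3]
  pop 1: no out-edges | ready=[4, 6] | order so far=[3, 1]
  pop 4: no out-edges | ready=[6] | order so far=[3, 1, 4]
  pop 6: indeg[0]->1; indeg[2]->0; indeg[5]->0 | ready=[2, 5] | order so far=[3, 1, 4, 6]
  pop 2: indeg[0]->0 | ready=[0, 5] | order so far=[3, 1, 4, 6, 2]
  pop 0: no out-edges | ready=[5] | order so far=[3, 1, 4, 6, 2, 0]
  pop 5: no out-edges | ready=[] | order so far=[3, 1, 4, 6, 2, 0, 5]
  Result: [3, 1, 4, 6, 2, 0, 5]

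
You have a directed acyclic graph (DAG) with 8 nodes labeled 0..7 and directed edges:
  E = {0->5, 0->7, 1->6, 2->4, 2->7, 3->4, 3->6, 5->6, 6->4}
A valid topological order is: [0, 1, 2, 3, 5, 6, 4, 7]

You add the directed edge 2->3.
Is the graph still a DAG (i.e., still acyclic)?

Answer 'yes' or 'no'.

Answer: yes

Derivation:
Given toposort: [0, 1, 2, 3, 5, 6, 4, 7]
Position of 2: index 2; position of 3: index 3
New edge 2->3: forward
Forward edge: respects the existing order. Still a DAG, same toposort still valid.
Still a DAG? yes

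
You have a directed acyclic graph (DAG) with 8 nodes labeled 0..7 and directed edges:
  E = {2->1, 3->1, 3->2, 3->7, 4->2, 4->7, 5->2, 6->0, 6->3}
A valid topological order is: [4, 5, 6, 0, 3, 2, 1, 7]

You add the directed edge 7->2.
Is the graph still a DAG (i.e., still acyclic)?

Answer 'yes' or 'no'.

Answer: yes

Derivation:
Given toposort: [4, 5, 6, 0, 3, 2, 1, 7]
Position of 7: index 7; position of 2: index 5
New edge 7->2: backward (u after v in old order)
Backward edge: old toposort is now invalid. Check if this creates a cycle.
Does 2 already reach 7? Reachable from 2: [1, 2]. NO -> still a DAG (reorder needed).
Still a DAG? yes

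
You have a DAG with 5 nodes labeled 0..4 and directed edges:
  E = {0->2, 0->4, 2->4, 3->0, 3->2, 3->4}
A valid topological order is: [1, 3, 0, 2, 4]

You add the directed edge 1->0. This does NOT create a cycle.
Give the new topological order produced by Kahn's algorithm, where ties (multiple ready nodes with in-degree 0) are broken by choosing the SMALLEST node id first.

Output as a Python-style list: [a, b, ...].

Answer: [1, 3, 0, 2, 4]

Derivation:
Old toposort: [1, 3, 0, 2, 4]
Added edge: 1->0
Position of 1 (0) < position of 0 (2). Old order still valid.
Run Kahn's algorithm (break ties by smallest node id):
  initial in-degrees: [2, 0, 2, 0, 3]
  ready (indeg=0): [1, 3]
  pop 1: indeg[0]->1 | ready=[3] | order so far=[1]
  pop 3: indeg[0]->0; indeg[2]->1; indeg[4]->2 | ready=[0] | order so far=[1, 3]
  pop 0: indeg[2]->0; indeg[4]->1 | ready=[2] | order so far=[1, 3, 0]
  pop 2: indeg[4]->0 | ready=[4] | order so far=[1, 3, 0, 2]
  pop 4: no out-edges | ready=[] | order so far=[1, 3, 0, 2, 4]
  Result: [1, 3, 0, 2, 4]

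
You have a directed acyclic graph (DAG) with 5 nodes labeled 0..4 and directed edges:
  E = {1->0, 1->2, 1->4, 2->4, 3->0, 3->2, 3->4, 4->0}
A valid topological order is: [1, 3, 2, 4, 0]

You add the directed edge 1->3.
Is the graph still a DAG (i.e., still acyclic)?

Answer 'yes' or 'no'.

Given toposort: [1, 3, 2, 4, 0]
Position of 1: index 0; position of 3: index 1
New edge 1->3: forward
Forward edge: respects the existing order. Still a DAG, same toposort still valid.
Still a DAG? yes

Answer: yes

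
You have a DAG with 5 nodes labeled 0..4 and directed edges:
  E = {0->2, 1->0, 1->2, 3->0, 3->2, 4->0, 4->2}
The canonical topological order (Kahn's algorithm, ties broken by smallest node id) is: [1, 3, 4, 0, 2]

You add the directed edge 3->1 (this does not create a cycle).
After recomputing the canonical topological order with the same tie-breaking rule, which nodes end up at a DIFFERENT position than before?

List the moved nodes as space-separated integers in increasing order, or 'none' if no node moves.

Answer: 1 3

Derivation:
Old toposort: [1, 3, 4, 0, 2]
Added edge 3->1
Recompute Kahn (smallest-id tiebreak):
  initial in-degrees: [3, 1, 4, 0, 0]
  ready (indeg=0): [3, 4]
  pop 3: indeg[0]->2; indeg[1]->0; indeg[2]->3 | ready=[1, 4] | order so far=[3]
  pop 1: indeg[0]->1; indeg[2]->2 | ready=[4] | order so far=[3, 1]
  pop 4: indeg[0]->0; indeg[2]->1 | ready=[0] | order so far=[3, 1, 4]
  pop 0: indeg[2]->0 | ready=[2] | order so far=[3, 1, 4, 0]
  pop 2: no out-edges | ready=[] | order so far=[3, 1, 4, 0, 2]
New canonical toposort: [3, 1, 4, 0, 2]
Compare positions:
  Node 0: index 3 -> 3 (same)
  Node 1: index 0 -> 1 (moved)
  Node 2: index 4 -> 4 (same)
  Node 3: index 1 -> 0 (moved)
  Node 4: index 2 -> 2 (same)
Nodes that changed position: 1 3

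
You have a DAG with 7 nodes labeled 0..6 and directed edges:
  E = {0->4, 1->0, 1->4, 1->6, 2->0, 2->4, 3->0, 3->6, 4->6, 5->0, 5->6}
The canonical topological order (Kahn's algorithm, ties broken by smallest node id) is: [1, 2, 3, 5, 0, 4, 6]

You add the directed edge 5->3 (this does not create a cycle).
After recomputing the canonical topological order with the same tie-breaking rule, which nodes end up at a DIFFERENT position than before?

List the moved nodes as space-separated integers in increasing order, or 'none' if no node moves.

Old toposort: [1, 2, 3, 5, 0, 4, 6]
Added edge 5->3
Recompute Kahn (smallest-id tiebreak):
  initial in-degrees: [4, 0, 0, 1, 3, 0, 4]
  ready (indeg=0): [1, 2, 5]
  pop 1: indeg[0]->3; indeg[4]->2; indeg[6]->3 | ready=[2, 5] | order so far=[1]
  pop 2: indeg[0]->2; indeg[4]->1 | ready=[5] | order so far=[1, 2]
  pop 5: indeg[0]->1; indeg[3]->0; indeg[6]->2 | ready=[3] | order so far=[1, 2, 5]
  pop 3: indeg[0]->0; indeg[6]->1 | ready=[0] | order so far=[1, 2, 5, 3]
  pop 0: indeg[4]->0 | ready=[4] | order so far=[1, 2, 5, 3, 0]
  pop 4: indeg[6]->0 | ready=[6] | order so far=[1, 2, 5, 3, 0, 4]
  pop 6: no out-edges | ready=[] | order so far=[1, 2, 5, 3, 0, 4, 6]
New canonical toposort: [1, 2, 5, 3, 0, 4, 6]
Compare positions:
  Node 0: index 4 -> 4 (same)
  Node 1: index 0 -> 0 (same)
  Node 2: index 1 -> 1 (same)
  Node 3: index 2 -> 3 (moved)
  Node 4: index 5 -> 5 (same)
  Node 5: index 3 -> 2 (moved)
  Node 6: index 6 -> 6 (same)
Nodes that changed position: 3 5

Answer: 3 5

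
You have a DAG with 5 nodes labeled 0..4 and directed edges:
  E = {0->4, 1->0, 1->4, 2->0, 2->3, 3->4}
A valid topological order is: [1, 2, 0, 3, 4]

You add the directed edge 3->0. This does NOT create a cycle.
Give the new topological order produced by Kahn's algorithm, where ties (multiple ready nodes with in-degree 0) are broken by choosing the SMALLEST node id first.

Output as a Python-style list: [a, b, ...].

Old toposort: [1, 2, 0, 3, 4]
Added edge: 3->0
Position of 3 (3) > position of 0 (2). Must reorder: 3 must now come before 0.
Run Kahn's algorithm (break ties by smallest node id):
  initial in-degrees: [3, 0, 0, 1, 3]
  ready (indeg=0): [1, 2]
  pop 1: indeg[0]->2; indeg[4]->2 | ready=[2] | order so far=[1]
  pop 2: indeg[0]->1; indeg[3]->0 | ready=[3] | order so far=[1, 2]
  pop 3: indeg[0]->0; indeg[4]->1 | ready=[0] | order so far=[1, 2, 3]
  pop 0: indeg[4]->0 | ready=[4] | order so far=[1, 2, 3, 0]
  pop 4: no out-edges | ready=[] | order so far=[1, 2, 3, 0, 4]
  Result: [1, 2, 3, 0, 4]

Answer: [1, 2, 3, 0, 4]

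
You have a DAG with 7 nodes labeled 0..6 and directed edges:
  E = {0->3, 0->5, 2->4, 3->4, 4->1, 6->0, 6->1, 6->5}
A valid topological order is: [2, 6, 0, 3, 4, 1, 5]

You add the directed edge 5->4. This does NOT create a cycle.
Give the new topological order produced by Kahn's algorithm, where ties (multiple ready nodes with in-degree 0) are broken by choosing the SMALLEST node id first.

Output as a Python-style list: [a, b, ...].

Old toposort: [2, 6, 0, 3, 4, 1, 5]
Added edge: 5->4
Position of 5 (6) > position of 4 (4). Must reorder: 5 must now come before 4.
Run Kahn's algorithm (break ties by smallest node id):
  initial in-degrees: [1, 2, 0, 1, 3, 2, 0]
  ready (indeg=0): [2, 6]
  pop 2: indeg[4]->2 | ready=[6] | order so far=[2]
  pop 6: indeg[0]->0; indeg[1]->1; indeg[5]->1 | ready=[0] | order so far=[2, 6]
  pop 0: indeg[3]->0; indeg[5]->0 | ready=[3, 5] | order so far=[2, 6, 0]
  pop 3: indeg[4]->1 | ready=[5] | order so far=[2, 6, 0, 3]
  pop 5: indeg[4]->0 | ready=[4] | order so far=[2, 6, 0, 3, 5]
  pop 4: indeg[1]->0 | ready=[1] | order so far=[2, 6, 0, 3, 5, 4]
  pop 1: no out-edges | ready=[] | order so far=[2, 6, 0, 3, 5, 4, 1]
  Result: [2, 6, 0, 3, 5, 4, 1]

Answer: [2, 6, 0, 3, 5, 4, 1]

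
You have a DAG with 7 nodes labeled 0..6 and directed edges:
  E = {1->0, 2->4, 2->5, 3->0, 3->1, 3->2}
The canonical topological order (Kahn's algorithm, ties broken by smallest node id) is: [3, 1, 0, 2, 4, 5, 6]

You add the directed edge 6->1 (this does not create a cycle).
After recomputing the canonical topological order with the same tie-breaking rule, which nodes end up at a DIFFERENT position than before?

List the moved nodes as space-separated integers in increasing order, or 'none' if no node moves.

Old toposort: [3, 1, 0, 2, 4, 5, 6]
Added edge 6->1
Recompute Kahn (smallest-id tiebreak):
  initial in-degrees: [2, 2, 1, 0, 1, 1, 0]
  ready (indeg=0): [3, 6]
  pop 3: indeg[0]->1; indeg[1]->1; indeg[2]->0 | ready=[2, 6] | order so far=[3]
  pop 2: indeg[4]->0; indeg[5]->0 | ready=[4, 5, 6] | order so far=[3, 2]
  pop 4: no out-edges | ready=[5, 6] | order so far=[3, 2, 4]
  pop 5: no out-edges | ready=[6] | order so far=[3, 2, 4, 5]
  pop 6: indeg[1]->0 | ready=[1] | order so far=[3, 2, 4, 5, 6]
  pop 1: indeg[0]->0 | ready=[0] | order so far=[3, 2, 4, 5, 6, 1]
  pop 0: no out-edges | ready=[] | order so far=[3, 2, 4, 5, 6, 1, 0]
New canonical toposort: [3, 2, 4, 5, 6, 1, 0]
Compare positions:
  Node 0: index 2 -> 6 (moved)
  Node 1: index 1 -> 5 (moved)
  Node 2: index 3 -> 1 (moved)
  Node 3: index 0 -> 0 (same)
  Node 4: index 4 -> 2 (moved)
  Node 5: index 5 -> 3 (moved)
  Node 6: index 6 -> 4 (moved)
Nodes that changed position: 0 1 2 4 5 6

Answer: 0 1 2 4 5 6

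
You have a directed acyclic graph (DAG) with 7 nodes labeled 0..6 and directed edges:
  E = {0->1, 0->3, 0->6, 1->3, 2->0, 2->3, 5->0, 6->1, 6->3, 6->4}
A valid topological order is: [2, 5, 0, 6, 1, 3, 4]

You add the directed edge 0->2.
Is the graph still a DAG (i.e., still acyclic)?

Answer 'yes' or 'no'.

Given toposort: [2, 5, 0, 6, 1, 3, 4]
Position of 0: index 2; position of 2: index 0
New edge 0->2: backward (u after v in old order)
Backward edge: old toposort is now invalid. Check if this creates a cycle.
Does 2 already reach 0? Reachable from 2: [0, 1, 2, 3, 4, 6]. YES -> cycle!
Still a DAG? no

Answer: no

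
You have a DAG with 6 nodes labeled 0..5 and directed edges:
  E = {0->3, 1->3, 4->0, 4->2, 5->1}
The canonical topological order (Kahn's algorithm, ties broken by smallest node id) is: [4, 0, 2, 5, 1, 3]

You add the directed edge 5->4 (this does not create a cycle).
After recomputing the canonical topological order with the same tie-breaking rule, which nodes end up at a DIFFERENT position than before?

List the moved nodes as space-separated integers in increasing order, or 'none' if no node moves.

Answer: 0 1 2 4 5

Derivation:
Old toposort: [4, 0, 2, 5, 1, 3]
Added edge 5->4
Recompute Kahn (smallest-id tiebreak):
  initial in-degrees: [1, 1, 1, 2, 1, 0]
  ready (indeg=0): [5]
  pop 5: indeg[1]->0; indeg[4]->0 | ready=[1, 4] | order so far=[5]
  pop 1: indeg[3]->1 | ready=[4] | order so far=[5, 1]
  pop 4: indeg[0]->0; indeg[2]->0 | ready=[0, 2] | order so far=[5, 1, 4]
  pop 0: indeg[3]->0 | ready=[2, 3] | order so far=[5, 1, 4, 0]
  pop 2: no out-edges | ready=[3] | order so far=[5, 1, 4, 0, 2]
  pop 3: no out-edges | ready=[] | order so far=[5, 1, 4, 0, 2, 3]
New canonical toposort: [5, 1, 4, 0, 2, 3]
Compare positions:
  Node 0: index 1 -> 3 (moved)
  Node 1: index 4 -> 1 (moved)
  Node 2: index 2 -> 4 (moved)
  Node 3: index 5 -> 5 (same)
  Node 4: index 0 -> 2 (moved)
  Node 5: index 3 -> 0 (moved)
Nodes that changed position: 0 1 2 4 5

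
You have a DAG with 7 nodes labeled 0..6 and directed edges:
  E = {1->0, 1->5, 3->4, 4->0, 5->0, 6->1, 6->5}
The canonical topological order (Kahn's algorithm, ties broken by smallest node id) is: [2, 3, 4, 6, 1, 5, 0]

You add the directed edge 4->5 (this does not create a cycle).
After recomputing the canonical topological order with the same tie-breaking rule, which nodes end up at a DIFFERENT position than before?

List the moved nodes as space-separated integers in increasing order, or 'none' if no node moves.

Old toposort: [2, 3, 4, 6, 1, 5, 0]
Added edge 4->5
Recompute Kahn (smallest-id tiebreak):
  initial in-degrees: [3, 1, 0, 0, 1, 3, 0]
  ready (indeg=0): [2, 3, 6]
  pop 2: no out-edges | ready=[3, 6] | order so far=[2]
  pop 3: indeg[4]->0 | ready=[4, 6] | order so far=[2, 3]
  pop 4: indeg[0]->2; indeg[5]->2 | ready=[6] | order so far=[2, 3, 4]
  pop 6: indeg[1]->0; indeg[5]->1 | ready=[1] | order so far=[2, 3, 4, 6]
  pop 1: indeg[0]->1; indeg[5]->0 | ready=[5] | order so far=[2, 3, 4, 6, 1]
  pop 5: indeg[0]->0 | ready=[0] | order so far=[2, 3, 4, 6, 1, 5]
  pop 0: no out-edges | ready=[] | order so far=[2, 3, 4, 6, 1, 5, 0]
New canonical toposort: [2, 3, 4, 6, 1, 5, 0]
Compare positions:
  Node 0: index 6 -> 6 (same)
  Node 1: index 4 -> 4 (same)
  Node 2: index 0 -> 0 (same)
  Node 3: index 1 -> 1 (same)
  Node 4: index 2 -> 2 (same)
  Node 5: index 5 -> 5 (same)
  Node 6: index 3 -> 3 (same)
Nodes that changed position: none

Answer: none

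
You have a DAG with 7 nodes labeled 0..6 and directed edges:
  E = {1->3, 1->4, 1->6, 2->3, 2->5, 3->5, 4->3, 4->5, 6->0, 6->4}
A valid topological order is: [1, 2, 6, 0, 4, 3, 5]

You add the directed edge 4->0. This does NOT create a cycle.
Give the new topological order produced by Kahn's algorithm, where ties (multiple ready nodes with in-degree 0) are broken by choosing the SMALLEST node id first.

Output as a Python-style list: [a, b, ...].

Old toposort: [1, 2, 6, 0, 4, 3, 5]
Added edge: 4->0
Position of 4 (4) > position of 0 (3). Must reorder: 4 must now come before 0.
Run Kahn's algorithm (break ties by smallest node id):
  initial in-degrees: [2, 0, 0, 3, 2, 3, 1]
  ready (indeg=0): [1, 2]
  pop 1: indeg[3]->2; indeg[4]->1; indeg[6]->0 | ready=[2, 6] | order so far=[1]
  pop 2: indeg[3]->1; indeg[5]->2 | ready=[6] | order so far=[1, 2]
  pop 6: indeg[0]->1; indeg[4]->0 | ready=[4] | order so far=[1, 2, 6]
  pop 4: indeg[0]->0; indeg[3]->0; indeg[5]->1 | ready=[0, 3] | order so far=[1, 2, 6, 4]
  pop 0: no out-edges | ready=[3] | order so far=[1, 2, 6, 4, 0]
  pop 3: indeg[5]->0 | ready=[5] | order so far=[1, 2, 6, 4, 0, 3]
  pop 5: no out-edges | ready=[] | order so far=[1, 2, 6, 4, 0, 3, 5]
  Result: [1, 2, 6, 4, 0, 3, 5]

Answer: [1, 2, 6, 4, 0, 3, 5]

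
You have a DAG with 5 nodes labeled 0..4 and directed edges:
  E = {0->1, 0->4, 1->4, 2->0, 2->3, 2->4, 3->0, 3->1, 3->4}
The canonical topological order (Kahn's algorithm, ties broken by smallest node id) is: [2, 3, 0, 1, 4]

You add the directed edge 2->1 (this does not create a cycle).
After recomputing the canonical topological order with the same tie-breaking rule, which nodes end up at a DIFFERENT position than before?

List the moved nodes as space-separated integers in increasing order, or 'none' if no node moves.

Answer: none

Derivation:
Old toposort: [2, 3, 0, 1, 4]
Added edge 2->1
Recompute Kahn (smallest-id tiebreak):
  initial in-degrees: [2, 3, 0, 1, 4]
  ready (indeg=0): [2]
  pop 2: indeg[0]->1; indeg[1]->2; indeg[3]->0; indeg[4]->3 | ready=[3] | order so far=[2]
  pop 3: indeg[0]->0; indeg[1]->1; indeg[4]->2 | ready=[0] | order so far=[2, 3]
  pop 0: indeg[1]->0; indeg[4]->1 | ready=[1] | order so far=[2, 3, 0]
  pop 1: indeg[4]->0 | ready=[4] | order so far=[2, 3, 0, 1]
  pop 4: no out-edges | ready=[] | order so far=[2, 3, 0, 1, 4]
New canonical toposort: [2, 3, 0, 1, 4]
Compare positions:
  Node 0: index 2 -> 2 (same)
  Node 1: index 3 -> 3 (same)
  Node 2: index 0 -> 0 (same)
  Node 3: index 1 -> 1 (same)
  Node 4: index 4 -> 4 (same)
Nodes that changed position: none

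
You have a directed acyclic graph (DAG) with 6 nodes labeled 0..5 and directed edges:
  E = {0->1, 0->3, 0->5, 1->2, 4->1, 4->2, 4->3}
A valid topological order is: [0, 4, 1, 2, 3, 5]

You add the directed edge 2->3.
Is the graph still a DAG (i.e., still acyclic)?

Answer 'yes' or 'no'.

Given toposort: [0, 4, 1, 2, 3, 5]
Position of 2: index 3; position of 3: index 4
New edge 2->3: forward
Forward edge: respects the existing order. Still a DAG, same toposort still valid.
Still a DAG? yes

Answer: yes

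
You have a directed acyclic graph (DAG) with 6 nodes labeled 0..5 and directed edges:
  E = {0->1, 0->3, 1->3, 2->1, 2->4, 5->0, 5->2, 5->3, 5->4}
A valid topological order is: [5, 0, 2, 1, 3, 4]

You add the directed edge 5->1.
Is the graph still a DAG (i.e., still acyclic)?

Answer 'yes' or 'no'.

Answer: yes

Derivation:
Given toposort: [5, 0, 2, 1, 3, 4]
Position of 5: index 0; position of 1: index 3
New edge 5->1: forward
Forward edge: respects the existing order. Still a DAG, same toposort still valid.
Still a DAG? yes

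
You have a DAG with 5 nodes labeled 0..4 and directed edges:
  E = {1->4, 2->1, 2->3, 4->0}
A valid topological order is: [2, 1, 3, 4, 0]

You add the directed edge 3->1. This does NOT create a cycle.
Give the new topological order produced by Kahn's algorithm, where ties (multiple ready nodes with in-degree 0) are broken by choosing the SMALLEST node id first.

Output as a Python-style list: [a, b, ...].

Old toposort: [2, 1, 3, 4, 0]
Added edge: 3->1
Position of 3 (2) > position of 1 (1). Must reorder: 3 must now come before 1.
Run Kahn's algorithm (break ties by smallest node id):
  initial in-degrees: [1, 2, 0, 1, 1]
  ready (indeg=0): [2]
  pop 2: indeg[1]->1; indeg[3]->0 | ready=[3] | order so far=[2]
  pop 3: indeg[1]->0 | ready=[1] | order so far=[2, 3]
  pop 1: indeg[4]->0 | ready=[4] | order so far=[2, 3, 1]
  pop 4: indeg[0]->0 | ready=[0] | order so far=[2, 3, 1, 4]
  pop 0: no out-edges | ready=[] | order so far=[2, 3, 1, 4, 0]
  Result: [2, 3, 1, 4, 0]

Answer: [2, 3, 1, 4, 0]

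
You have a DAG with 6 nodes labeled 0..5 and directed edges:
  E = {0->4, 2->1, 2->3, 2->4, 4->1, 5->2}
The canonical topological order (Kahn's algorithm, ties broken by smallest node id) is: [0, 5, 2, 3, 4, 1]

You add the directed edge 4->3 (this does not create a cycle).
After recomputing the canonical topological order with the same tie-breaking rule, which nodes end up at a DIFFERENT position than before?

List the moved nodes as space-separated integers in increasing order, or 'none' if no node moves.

Old toposort: [0, 5, 2, 3, 4, 1]
Added edge 4->3
Recompute Kahn (smallest-id tiebreak):
  initial in-degrees: [0, 2, 1, 2, 2, 0]
  ready (indeg=0): [0, 5]
  pop 0: indeg[4]->1 | ready=[5] | order so far=[0]
  pop 5: indeg[2]->0 | ready=[2] | order so far=[0, 5]
  pop 2: indeg[1]->1; indeg[3]->1; indeg[4]->0 | ready=[4] | order so far=[0, 5, 2]
  pop 4: indeg[1]->0; indeg[3]->0 | ready=[1, 3] | order so far=[0, 5, 2, 4]
  pop 1: no out-edges | ready=[3] | order so far=[0, 5, 2, 4, 1]
  pop 3: no out-edges | ready=[] | order so far=[0, 5, 2, 4, 1, 3]
New canonical toposort: [0, 5, 2, 4, 1, 3]
Compare positions:
  Node 0: index 0 -> 0 (same)
  Node 1: index 5 -> 4 (moved)
  Node 2: index 2 -> 2 (same)
  Node 3: index 3 -> 5 (moved)
  Node 4: index 4 -> 3 (moved)
  Node 5: index 1 -> 1 (same)
Nodes that changed position: 1 3 4

Answer: 1 3 4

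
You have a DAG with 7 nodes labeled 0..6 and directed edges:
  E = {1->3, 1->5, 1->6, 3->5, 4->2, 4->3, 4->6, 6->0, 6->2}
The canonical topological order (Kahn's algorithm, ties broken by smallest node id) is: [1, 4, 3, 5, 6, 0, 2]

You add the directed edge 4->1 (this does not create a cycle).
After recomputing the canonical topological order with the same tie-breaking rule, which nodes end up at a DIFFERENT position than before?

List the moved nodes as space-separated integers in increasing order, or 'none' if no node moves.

Old toposort: [1, 4, 3, 5, 6, 0, 2]
Added edge 4->1
Recompute Kahn (smallest-id tiebreak):
  initial in-degrees: [1, 1, 2, 2, 0, 2, 2]
  ready (indeg=0): [4]
  pop 4: indeg[1]->0; indeg[2]->1; indeg[3]->1; indeg[6]->1 | ready=[1] | order so far=[4]
  pop 1: indeg[3]->0; indeg[5]->1; indeg[6]->0 | ready=[3, 6] | order so far=[4, 1]
  pop 3: indeg[5]->0 | ready=[5, 6] | order so far=[4, 1, 3]
  pop 5: no out-edges | ready=[6] | order so far=[4, 1, 3, 5]
  pop 6: indeg[0]->0; indeg[2]->0 | ready=[0, 2] | order so far=[4, 1, 3, 5, 6]
  pop 0: no out-edges | ready=[2] | order so far=[4, 1, 3, 5, 6, 0]
  pop 2: no out-edges | ready=[] | order so far=[4, 1, 3, 5, 6, 0, 2]
New canonical toposort: [4, 1, 3, 5, 6, 0, 2]
Compare positions:
  Node 0: index 5 -> 5 (same)
  Node 1: index 0 -> 1 (moved)
  Node 2: index 6 -> 6 (same)
  Node 3: index 2 -> 2 (same)
  Node 4: index 1 -> 0 (moved)
  Node 5: index 3 -> 3 (same)
  Node 6: index 4 -> 4 (same)
Nodes that changed position: 1 4

Answer: 1 4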